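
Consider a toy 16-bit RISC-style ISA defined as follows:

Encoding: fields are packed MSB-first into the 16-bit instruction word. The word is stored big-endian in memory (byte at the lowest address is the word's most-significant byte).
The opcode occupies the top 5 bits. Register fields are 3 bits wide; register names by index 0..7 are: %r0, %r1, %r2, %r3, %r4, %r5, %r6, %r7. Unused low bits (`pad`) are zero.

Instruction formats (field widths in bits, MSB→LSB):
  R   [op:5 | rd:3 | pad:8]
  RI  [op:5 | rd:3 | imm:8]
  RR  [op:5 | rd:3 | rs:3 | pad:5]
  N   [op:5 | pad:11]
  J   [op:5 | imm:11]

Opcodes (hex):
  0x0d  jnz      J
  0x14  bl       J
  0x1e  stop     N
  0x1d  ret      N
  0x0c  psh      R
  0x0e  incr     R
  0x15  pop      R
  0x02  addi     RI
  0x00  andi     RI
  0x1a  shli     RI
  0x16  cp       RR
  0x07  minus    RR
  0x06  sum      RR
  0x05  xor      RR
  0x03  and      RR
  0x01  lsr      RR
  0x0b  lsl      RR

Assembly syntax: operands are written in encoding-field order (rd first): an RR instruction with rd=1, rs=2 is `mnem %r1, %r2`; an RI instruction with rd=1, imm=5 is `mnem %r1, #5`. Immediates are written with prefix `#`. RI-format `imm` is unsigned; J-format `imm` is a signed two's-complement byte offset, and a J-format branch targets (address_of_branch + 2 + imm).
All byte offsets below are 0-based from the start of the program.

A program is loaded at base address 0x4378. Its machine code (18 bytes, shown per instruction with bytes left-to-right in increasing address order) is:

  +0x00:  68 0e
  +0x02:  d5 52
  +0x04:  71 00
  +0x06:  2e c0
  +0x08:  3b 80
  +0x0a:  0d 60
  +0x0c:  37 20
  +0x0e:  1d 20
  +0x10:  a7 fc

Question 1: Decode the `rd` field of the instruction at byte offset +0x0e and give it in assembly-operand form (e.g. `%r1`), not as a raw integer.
@+0e  big-endian(1d 20) = 0x1d20
  op=0x1d20>>11=0x3 ⇒ and (RR)
  [10:8] rd=5 = %r5
  [7:5] rs=1 = %r1

%r5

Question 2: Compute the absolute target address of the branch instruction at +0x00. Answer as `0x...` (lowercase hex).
@+00  big-endian(68 0e) = 0x680e
  op=0x680e>>11=0xd ⇒ jnz (J)
  imm: (w>>0)&0x7ff=0xe → #14
  target = base 0x4378 + off 0x00 + 2 + imm 14 = 0x4388

0x4388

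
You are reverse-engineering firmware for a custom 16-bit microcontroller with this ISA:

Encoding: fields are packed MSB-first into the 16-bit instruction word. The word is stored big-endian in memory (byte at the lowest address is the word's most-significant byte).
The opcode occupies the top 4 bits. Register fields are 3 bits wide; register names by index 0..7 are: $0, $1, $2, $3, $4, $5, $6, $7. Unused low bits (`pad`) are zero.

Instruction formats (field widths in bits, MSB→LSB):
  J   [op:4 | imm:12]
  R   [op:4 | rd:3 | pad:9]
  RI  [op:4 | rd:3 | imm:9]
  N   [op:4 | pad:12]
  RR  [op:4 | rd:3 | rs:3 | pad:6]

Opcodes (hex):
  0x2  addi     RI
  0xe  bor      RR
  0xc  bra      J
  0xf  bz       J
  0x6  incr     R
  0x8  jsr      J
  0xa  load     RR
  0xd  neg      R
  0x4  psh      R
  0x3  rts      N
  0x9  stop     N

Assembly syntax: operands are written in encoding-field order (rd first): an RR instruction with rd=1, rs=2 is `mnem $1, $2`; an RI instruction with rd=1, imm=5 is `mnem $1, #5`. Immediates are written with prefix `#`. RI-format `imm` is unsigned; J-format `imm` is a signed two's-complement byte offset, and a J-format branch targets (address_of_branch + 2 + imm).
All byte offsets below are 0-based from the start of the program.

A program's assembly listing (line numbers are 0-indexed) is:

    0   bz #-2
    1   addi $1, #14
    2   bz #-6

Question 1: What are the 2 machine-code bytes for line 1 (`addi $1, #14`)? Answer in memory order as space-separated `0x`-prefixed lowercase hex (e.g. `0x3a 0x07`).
1. addi fields op=0x2:4|rd=1:3|imm=14:9 → word 220eh → 22 0e

0x22 0x0e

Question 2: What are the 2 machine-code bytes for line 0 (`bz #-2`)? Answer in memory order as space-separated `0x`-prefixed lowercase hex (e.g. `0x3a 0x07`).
0xff 0xfe

line 0 (bz): pack op=0xf:4|imm=-2:12 = 0xfffe; big→ ff fe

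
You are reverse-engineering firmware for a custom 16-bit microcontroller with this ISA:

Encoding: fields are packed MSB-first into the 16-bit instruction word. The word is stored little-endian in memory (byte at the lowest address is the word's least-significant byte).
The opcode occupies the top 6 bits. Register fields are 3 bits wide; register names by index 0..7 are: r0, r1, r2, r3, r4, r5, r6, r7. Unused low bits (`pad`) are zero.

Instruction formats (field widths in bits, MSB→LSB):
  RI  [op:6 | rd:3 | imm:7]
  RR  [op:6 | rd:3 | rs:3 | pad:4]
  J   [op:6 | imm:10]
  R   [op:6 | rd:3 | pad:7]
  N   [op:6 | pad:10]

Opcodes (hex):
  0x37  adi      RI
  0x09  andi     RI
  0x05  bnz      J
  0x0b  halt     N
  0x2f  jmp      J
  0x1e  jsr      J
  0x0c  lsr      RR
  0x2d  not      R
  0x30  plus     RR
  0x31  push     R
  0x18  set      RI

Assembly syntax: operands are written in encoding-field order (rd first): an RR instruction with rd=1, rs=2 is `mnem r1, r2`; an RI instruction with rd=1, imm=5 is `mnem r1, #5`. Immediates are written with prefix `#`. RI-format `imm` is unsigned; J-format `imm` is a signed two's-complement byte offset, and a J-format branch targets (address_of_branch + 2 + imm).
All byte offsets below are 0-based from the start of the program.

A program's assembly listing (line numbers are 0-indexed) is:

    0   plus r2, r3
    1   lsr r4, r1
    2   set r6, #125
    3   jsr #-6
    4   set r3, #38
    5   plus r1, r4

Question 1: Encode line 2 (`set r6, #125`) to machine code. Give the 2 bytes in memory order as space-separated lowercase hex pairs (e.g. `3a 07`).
7d 63

line 2 (set): pack op=0x18:6|rd=6:3|imm=125:7 = 0x637d; little→ 7d 63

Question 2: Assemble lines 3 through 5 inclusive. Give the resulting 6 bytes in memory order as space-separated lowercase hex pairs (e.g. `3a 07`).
line 3 (jsr): pack op=0x1e:6|imm=-6:10 = 0x7bfa; little→ fa 7b
line 4 (set): pack op=0x18:6|rd=3:3|imm=38:7 = 0x61a6; little→ a6 61
line 5 (plus): pack op=0x30:6|rd=1:3|rs=4:3|pad=0:4 = 0xc0c0; little→ c0 c0

fa 7b a6 61 c0 c0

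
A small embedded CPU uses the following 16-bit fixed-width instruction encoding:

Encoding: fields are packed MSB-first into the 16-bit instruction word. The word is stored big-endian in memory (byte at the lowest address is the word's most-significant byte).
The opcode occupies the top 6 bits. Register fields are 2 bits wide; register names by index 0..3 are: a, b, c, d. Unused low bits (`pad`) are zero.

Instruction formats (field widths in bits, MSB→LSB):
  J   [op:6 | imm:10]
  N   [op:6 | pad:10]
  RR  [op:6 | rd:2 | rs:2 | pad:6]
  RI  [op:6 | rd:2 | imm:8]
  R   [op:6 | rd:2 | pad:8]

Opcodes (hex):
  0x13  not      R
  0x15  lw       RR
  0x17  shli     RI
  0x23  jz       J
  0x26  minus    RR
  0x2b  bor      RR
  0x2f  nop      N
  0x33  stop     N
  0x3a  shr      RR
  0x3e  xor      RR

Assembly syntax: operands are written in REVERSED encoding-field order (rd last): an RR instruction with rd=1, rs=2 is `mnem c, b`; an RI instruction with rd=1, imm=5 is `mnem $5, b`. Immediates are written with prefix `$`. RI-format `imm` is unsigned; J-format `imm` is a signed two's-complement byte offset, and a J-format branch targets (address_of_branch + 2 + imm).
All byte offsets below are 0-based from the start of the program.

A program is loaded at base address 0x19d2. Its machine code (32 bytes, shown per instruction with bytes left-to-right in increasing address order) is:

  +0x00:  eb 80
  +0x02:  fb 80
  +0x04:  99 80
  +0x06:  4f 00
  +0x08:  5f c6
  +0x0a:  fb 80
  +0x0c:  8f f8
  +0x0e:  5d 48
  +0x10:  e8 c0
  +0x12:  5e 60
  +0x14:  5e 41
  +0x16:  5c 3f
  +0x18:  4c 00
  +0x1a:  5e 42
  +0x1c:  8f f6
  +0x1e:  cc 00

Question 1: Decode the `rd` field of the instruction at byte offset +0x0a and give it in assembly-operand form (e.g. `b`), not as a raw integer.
d

+0x0a: fb 80 ⇒ word 0xfb80 (big)
  op=0xfb80>>10=0x3e ⇒ xor (RR)
  [9:8] rd=3 = d
  [7:6] rs=2 = c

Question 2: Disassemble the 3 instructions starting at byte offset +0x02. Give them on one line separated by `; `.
xor c, d; minus c, b; not d

[02] fb 80 → 0xfb80
  opcode bits[15:10]=0x3e: xor/RR
  rd@[9:8]=0x3 ⇒ d
  rs@[7:6]=0x2 ⇒ c
[04] 99 80 → 0x9980
  opcode bits[15:10]=0x26: minus/RR
  rd@[9:8]=0x1 ⇒ b
  rs@[7:6]=0x2 ⇒ c
[06] 4f 00 → 0x4f00
  opcode bits[15:10]=0x13: not/R
  rd@[9:8]=0x3 ⇒ d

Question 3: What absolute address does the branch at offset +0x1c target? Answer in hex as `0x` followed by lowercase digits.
0x19e6

off 0x1c: read 8f f6 as big → 0x8ff6
  opcode bits[15:10]=0x23: jz/J
  imm@[9:0]=0x3f6 (s10→-10) ⇒ $-10
  target = base 0x19d2 + off 0x1c + 2 + imm -10 = 0x19e6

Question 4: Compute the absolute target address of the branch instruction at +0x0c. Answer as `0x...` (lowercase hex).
off 0x0c: read 8f f8 as big → 0x8ff8
  top 6b → 0x23 → jz [J]
  [9:0] imm=1016 (s10→-8) = $-8
  target = base 0x19d2 + off 0x0c + 2 + imm -8 = 0x19d8

0x19d8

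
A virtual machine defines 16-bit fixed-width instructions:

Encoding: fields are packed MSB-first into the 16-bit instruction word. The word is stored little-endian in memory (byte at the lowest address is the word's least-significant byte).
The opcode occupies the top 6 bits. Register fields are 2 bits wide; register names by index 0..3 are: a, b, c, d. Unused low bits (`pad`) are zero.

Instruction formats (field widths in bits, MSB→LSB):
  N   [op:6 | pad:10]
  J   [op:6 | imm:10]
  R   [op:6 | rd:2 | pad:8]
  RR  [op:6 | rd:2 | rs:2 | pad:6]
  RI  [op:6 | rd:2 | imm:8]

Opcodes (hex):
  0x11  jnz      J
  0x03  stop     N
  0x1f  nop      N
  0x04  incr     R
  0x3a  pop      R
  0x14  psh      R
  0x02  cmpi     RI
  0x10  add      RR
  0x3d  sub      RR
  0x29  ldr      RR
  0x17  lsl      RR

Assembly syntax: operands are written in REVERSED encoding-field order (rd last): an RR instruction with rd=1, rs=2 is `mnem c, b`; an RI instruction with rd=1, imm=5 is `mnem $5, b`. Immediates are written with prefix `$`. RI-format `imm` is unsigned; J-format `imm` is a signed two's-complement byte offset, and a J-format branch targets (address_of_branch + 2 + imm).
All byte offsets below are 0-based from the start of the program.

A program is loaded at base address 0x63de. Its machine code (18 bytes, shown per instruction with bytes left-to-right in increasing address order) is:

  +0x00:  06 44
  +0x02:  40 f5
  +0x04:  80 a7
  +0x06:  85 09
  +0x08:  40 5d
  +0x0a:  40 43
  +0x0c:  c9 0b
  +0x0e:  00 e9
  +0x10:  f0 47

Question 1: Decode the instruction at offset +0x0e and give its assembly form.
[0e] 00 e9 → 0xe900
  opcode bits[15:10]=0x3a: pop/R
  rd@[9:8]=0x1 ⇒ b

pop b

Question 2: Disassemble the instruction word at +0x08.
lsl b, b

+0x08: 40 5d ⇒ word 0x5d40 (little)
  opcode bits[15:10]=0x17: lsl/RR
  [9:8] rd=1 = b
  [7:6] rs=1 = b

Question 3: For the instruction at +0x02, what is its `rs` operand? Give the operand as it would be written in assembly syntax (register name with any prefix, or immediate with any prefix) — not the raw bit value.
@+02  little-endian(40 f5) = 0xf540
  op=0xf540>>10=0x3d ⇒ sub (RR)
  [9:8] rd=1 = b
  [7:6] rs=1 = b

b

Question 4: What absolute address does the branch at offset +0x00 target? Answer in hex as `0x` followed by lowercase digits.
+0x00: 06 44 ⇒ word 0x4406 (little)
  opcode bits[15:10]=0x11: jnz/J
  [9:0] imm=6 = $6
  target = base 0x63de + off 0x00 + 2 + imm 6 = 0x63e6

0x63e6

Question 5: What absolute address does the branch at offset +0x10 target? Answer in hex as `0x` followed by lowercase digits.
0x63e0

@+10  little-endian(f0 47) = 0x47f0
  opcode bits[15:10]=0x11: jnz/J
  imm@[9:0]=0x3f0 (s10→-16) ⇒ $-16
  target = base 0x63de + off 0x10 + 2 + imm -16 = 0x63e0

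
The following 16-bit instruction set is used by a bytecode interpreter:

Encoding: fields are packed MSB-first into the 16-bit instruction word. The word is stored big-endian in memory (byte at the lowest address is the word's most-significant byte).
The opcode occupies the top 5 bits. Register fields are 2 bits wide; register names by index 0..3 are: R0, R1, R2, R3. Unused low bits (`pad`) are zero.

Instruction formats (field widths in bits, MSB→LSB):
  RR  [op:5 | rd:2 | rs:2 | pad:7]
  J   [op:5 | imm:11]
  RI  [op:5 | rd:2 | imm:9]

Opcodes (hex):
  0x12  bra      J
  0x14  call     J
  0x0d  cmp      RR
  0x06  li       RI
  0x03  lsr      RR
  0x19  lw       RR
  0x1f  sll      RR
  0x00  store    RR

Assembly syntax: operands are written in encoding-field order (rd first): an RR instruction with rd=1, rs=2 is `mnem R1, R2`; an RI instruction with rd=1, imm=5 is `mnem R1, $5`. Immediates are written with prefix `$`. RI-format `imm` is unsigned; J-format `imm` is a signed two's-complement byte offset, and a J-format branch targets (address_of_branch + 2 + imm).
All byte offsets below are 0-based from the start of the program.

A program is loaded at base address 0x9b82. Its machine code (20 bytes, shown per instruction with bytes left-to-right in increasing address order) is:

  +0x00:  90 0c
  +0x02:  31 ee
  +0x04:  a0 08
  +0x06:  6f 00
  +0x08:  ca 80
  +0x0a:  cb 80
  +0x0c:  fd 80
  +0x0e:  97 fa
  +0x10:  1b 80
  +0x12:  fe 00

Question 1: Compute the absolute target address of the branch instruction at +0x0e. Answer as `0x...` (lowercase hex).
@+0e  big-endian(97 fa) = 0x97fa
  opcode bits[15:11]=0x12: bra/J
  [10:0] imm=2042 (s11→-6) = $-6
  target = base 0x9b82 + off 0x0e + 2 + imm -6 = 0x9b8c

0x9b8c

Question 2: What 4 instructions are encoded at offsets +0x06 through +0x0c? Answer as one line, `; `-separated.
cmp R3, R2; lw R1, R1; lw R1, R3; sll R2, R3

+0x06: 6f 00 ⇒ word 0x6f00 (big)
  op=0x6f00>>11=0xd ⇒ cmp (RR)
  rd: (w>>9)&0x3=0x3 → R3
  rs: (w>>7)&0x3=0x2 → R2
+0x08: ca 80 ⇒ word 0xca80 (big)
  op=0xca80>>11=0x19 ⇒ lw (RR)
  rd: (w>>9)&0x3=0x1 → R1
  rs: (w>>7)&0x3=0x1 → R1
+0x0a: cb 80 ⇒ word 0xcb80 (big)
  op=0xcb80>>11=0x19 ⇒ lw (RR)
  rd: (w>>9)&0x3=0x1 → R1
  rs: (w>>7)&0x3=0x3 → R3
+0x0c: fd 80 ⇒ word 0xfd80 (big)
  op=0xfd80>>11=0x1f ⇒ sll (RR)
  rd: (w>>9)&0x3=0x2 → R2
  rs: (w>>7)&0x3=0x3 → R3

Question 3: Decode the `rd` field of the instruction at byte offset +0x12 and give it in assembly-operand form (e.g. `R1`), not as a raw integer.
+0x12: fe 00 ⇒ word 0xfe00 (big)
  opcode bits[15:11]=0x1f: sll/RR
  rd@[10:9]=0x3 ⇒ R3
  rs@[8:7]=0x0 ⇒ R0

R3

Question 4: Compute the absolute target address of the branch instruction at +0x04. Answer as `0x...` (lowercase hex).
0x9b90

off 0x04: read a0 08 as big → 0xa008
  op=0xa008>>11=0x14 ⇒ call (J)
  [10:0] imm=8 = $8
  target = base 0x9b82 + off 0x04 + 2 + imm 8 = 0x9b90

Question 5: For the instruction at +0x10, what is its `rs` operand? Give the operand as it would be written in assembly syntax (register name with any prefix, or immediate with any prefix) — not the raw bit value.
+0x10: 1b 80 ⇒ word 0x1b80 (big)
  top 5b → 0x3 → lsr [RR]
  rd: (w>>9)&0x3=0x1 → R1
  rs: (w>>7)&0x3=0x3 → R3

R3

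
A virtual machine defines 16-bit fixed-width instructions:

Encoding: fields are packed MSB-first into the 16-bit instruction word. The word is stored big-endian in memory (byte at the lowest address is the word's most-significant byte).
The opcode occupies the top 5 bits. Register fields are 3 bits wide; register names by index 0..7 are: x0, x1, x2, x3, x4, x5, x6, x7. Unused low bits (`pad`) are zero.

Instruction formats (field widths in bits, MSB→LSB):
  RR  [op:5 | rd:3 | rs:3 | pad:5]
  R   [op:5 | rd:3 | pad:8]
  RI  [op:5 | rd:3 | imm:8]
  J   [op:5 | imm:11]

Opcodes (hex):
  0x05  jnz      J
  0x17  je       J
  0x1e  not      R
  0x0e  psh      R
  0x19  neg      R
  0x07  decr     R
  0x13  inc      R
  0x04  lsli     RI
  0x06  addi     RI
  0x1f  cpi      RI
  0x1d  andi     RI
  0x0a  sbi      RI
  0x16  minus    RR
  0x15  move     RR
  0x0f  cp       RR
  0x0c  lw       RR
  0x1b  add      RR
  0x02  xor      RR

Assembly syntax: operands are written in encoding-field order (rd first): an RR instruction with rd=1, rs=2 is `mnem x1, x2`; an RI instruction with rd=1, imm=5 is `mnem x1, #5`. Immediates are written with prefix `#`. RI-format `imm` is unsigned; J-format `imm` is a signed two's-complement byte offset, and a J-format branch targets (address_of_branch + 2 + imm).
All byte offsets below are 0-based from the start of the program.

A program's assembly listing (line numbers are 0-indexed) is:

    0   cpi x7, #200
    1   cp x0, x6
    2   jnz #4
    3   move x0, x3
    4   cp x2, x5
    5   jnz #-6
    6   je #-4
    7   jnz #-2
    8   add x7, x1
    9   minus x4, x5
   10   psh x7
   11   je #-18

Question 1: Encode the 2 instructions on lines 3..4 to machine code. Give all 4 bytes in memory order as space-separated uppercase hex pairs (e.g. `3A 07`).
L3: move op=0x15:5|rd=0:3|rs=3:3|pad=0:5 ⇒ 0xa860 ⇒ big a8 60
L4: cp op=0xf:5|rd=2:3|rs=5:3|pad=0:5 ⇒ 0x7aa0 ⇒ big 7a a0

A8 60 7A A0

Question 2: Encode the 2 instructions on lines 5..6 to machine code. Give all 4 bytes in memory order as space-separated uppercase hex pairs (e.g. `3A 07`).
5. jnz fields op=0x5:5|imm=-6:11 → word 2ffah → 2f fa
6. je fields op=0x17:5|imm=-4:11 → word bffch → bf fc

2F FA BF FC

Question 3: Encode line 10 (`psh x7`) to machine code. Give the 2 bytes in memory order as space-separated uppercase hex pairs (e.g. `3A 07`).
line 10 (psh): pack op=0xe:5|rd=7:3|pad=0:8 = 0x7700; big→ 77 00

77 00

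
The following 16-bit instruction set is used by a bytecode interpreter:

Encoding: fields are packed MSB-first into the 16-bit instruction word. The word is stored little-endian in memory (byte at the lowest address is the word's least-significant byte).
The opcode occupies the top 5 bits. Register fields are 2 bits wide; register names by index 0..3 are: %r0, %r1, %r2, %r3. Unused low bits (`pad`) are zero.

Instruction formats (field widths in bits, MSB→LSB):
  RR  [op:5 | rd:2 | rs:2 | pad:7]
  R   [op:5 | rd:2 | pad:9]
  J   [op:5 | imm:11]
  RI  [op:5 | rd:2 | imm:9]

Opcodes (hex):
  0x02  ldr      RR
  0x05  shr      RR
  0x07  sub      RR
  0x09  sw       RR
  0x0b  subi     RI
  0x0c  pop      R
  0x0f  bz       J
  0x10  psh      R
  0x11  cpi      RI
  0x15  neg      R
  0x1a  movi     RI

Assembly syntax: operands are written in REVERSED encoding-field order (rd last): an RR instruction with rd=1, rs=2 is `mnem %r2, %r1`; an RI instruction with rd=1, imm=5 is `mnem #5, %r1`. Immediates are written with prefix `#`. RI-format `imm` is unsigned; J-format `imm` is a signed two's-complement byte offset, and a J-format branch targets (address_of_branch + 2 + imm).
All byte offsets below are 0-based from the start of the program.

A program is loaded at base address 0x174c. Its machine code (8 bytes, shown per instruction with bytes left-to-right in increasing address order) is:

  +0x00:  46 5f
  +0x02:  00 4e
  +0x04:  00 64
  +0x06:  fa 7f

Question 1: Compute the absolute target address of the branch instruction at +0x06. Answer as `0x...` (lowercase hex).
0x174e

+0x06: fa 7f ⇒ word 0x7ffa (little)
  op=0x7ffa>>11=0xf ⇒ bz (J)
  imm: (w>>0)&0x7ff=0x7fa (s11→-6) → #-6
  target = base 0x174c + off 0x06 + 2 + imm -6 = 0x174e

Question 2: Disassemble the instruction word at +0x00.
+0x00: 46 5f ⇒ word 0x5f46 (little)
  opcode bits[15:11]=0xb: subi/RI
  rd: (w>>9)&0x3=0x3 → %r3
  imm: (w>>0)&0x1ff=0x146 → #326

subi #326, %r3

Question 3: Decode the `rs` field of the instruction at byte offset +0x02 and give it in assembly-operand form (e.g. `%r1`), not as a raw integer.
+0x02: 00 4e ⇒ word 0x4e00 (little)
  opcode bits[15:11]=0x9: sw/RR
  [10:9] rd=3 = %r3
  [8:7] rs=0 = %r0

%r0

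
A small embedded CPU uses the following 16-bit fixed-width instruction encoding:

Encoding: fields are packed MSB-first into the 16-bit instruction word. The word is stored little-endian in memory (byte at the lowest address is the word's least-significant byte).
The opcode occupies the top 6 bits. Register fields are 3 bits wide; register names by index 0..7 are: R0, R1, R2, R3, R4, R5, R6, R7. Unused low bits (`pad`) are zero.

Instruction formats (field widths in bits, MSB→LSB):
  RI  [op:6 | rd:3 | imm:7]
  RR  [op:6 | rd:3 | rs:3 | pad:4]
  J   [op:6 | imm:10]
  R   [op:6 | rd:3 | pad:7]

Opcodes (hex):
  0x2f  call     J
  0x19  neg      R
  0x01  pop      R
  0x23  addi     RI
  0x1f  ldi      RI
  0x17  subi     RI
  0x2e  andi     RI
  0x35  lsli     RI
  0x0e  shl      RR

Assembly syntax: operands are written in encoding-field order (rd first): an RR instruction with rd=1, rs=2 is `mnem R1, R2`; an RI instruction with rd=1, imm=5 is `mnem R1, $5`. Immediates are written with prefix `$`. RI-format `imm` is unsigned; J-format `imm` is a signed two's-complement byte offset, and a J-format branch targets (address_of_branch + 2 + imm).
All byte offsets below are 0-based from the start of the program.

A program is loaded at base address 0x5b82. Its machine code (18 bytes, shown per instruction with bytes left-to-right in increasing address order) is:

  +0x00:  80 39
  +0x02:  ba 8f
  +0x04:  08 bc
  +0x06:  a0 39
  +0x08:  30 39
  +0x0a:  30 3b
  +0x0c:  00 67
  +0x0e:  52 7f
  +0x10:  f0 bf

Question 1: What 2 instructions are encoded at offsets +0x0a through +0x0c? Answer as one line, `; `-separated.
[0a] 30 3b → 0x3b30
  opcode bits[15:10]=0xe: shl/RR
  rd: (w>>7)&0x7=0x6 → R6
  rs: (w>>4)&0x7=0x3 → R3
[0c] 00 67 → 0x6700
  opcode bits[15:10]=0x19: neg/R
  rd: (w>>7)&0x7=0x6 → R6

shl R6, R3; neg R6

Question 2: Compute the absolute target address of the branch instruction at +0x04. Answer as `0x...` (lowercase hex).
@+04  little-endian(08 bc) = 0xbc08
  op=0xbc08>>10=0x2f ⇒ call (J)
  imm@[9:0]=0x8 ⇒ $8
  target = base 0x5b82 + off 0x04 + 2 + imm 8 = 0x5b90

0x5b90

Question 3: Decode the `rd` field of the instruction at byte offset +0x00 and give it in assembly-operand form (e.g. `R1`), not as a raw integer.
R3

off 0x00: read 80 39 as little → 0x3980
  opcode bits[15:10]=0xe: shl/RR
  rd@[9:7]=0x3 ⇒ R3
  rs@[6:4]=0x0 ⇒ R0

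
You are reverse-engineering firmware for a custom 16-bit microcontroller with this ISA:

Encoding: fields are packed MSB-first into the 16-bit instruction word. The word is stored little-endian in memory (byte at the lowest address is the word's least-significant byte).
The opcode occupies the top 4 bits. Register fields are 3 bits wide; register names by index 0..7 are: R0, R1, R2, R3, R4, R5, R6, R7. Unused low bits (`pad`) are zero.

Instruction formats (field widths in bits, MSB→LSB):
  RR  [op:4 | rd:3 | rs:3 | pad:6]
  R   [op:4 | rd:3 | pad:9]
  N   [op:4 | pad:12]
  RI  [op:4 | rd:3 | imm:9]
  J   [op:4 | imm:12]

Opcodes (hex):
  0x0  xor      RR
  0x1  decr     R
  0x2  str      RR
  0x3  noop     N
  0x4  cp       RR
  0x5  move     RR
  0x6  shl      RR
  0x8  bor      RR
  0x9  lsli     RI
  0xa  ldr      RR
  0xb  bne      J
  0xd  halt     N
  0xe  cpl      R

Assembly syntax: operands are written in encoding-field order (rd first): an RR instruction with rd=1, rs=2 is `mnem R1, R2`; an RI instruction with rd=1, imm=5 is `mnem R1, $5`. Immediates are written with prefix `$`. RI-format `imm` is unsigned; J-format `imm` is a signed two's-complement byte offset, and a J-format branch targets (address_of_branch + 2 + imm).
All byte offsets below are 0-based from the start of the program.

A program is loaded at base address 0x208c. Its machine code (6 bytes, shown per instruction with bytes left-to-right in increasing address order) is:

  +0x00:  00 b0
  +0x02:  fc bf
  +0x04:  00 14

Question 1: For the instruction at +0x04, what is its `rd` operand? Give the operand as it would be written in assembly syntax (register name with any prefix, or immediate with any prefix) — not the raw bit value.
[04] 00 14 → 0x1400
  top 4b → 0x1 → decr [R]
  rd: (w>>9)&0x7=0x2 → R2

R2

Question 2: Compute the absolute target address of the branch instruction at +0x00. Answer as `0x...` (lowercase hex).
0x208e

+0x00: 00 b0 ⇒ word 0xb000 (little)
  op=0xb000>>12=0xb ⇒ bne (J)
  imm@[11:0]=0x0 ⇒ $0
  target = base 0x208c + off 0x00 + 2 + imm 0 = 0x208e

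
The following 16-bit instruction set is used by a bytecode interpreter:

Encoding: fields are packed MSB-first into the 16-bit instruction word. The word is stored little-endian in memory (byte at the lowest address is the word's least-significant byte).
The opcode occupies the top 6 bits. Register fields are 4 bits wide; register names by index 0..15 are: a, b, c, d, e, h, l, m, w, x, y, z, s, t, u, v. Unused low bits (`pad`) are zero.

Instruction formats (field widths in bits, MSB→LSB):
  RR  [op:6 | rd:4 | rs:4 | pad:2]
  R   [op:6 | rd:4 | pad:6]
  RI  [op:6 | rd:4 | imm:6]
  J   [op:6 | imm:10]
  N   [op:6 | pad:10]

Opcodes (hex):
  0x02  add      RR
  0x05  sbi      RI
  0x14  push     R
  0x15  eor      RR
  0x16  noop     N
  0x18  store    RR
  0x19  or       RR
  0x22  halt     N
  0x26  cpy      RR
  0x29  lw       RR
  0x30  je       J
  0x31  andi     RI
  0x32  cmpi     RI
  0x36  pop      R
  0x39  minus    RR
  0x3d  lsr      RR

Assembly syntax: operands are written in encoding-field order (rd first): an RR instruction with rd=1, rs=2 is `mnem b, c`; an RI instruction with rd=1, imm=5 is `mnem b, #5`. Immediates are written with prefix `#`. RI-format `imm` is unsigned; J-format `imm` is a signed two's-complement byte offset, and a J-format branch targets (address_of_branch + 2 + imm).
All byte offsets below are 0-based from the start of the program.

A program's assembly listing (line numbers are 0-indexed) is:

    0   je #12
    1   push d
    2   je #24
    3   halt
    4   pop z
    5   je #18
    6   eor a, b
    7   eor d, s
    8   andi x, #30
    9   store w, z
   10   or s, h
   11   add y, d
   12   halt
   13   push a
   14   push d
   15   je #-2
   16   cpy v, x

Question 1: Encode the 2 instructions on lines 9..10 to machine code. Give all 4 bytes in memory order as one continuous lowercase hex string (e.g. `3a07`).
2c621467

line 9 (store): pack op=0x18:6|rd=8:4|rs=11:4|pad=0:2 = 0x622c; little→ 2c 62
line 10 (or): pack op=0x19:6|rd=12:4|rs=5:4|pad=0:2 = 0x6714; little→ 14 67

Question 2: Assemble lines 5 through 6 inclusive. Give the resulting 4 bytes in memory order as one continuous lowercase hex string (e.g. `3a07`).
12c00454

5. je fields op=0x30:6|imm=18:10 → word c012h → 12 c0
6. eor fields op=0x15:6|rd=0:4|rs=1:4|pad=0:2 → word 5404h → 04 54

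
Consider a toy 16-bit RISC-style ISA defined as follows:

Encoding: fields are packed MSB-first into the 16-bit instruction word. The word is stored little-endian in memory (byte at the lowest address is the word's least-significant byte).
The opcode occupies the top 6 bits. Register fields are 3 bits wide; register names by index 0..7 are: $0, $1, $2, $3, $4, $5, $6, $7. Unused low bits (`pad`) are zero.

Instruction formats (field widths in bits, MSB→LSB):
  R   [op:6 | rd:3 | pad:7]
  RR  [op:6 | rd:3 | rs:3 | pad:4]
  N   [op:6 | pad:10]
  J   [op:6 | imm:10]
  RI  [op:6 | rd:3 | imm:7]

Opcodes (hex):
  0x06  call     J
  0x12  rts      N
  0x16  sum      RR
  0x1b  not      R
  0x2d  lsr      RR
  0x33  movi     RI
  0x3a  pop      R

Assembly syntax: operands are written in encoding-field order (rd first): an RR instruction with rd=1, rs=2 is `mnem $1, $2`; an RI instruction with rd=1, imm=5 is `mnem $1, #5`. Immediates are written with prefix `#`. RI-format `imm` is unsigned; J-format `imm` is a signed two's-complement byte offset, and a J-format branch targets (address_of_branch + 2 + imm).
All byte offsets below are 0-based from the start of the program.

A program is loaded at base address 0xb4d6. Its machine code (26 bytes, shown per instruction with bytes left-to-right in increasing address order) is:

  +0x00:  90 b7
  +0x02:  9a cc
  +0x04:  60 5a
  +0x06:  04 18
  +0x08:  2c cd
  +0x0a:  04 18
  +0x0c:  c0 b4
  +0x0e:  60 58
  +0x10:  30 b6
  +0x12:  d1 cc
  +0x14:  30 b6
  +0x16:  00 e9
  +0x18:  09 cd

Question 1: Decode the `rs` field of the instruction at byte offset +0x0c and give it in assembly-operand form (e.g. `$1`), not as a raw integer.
+0x0c: c0 b4 ⇒ word 0xb4c0 (little)
  op=0xb4c0>>10=0x2d ⇒ lsr (RR)
  rd: (w>>7)&0x7=0x1 → $1
  rs: (w>>4)&0x7=0x4 → $4

$4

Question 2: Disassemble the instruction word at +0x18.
movi $2, #9

off 0x18: read 09 cd as little → 0xcd09
  opcode bits[15:10]=0x33: movi/RI
  rd: (w>>7)&0x7=0x2 → $2
  imm: (w>>0)&0x7f=0x9 → #9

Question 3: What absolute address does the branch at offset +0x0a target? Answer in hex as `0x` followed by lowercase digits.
[0a] 04 18 → 0x1804
  opcode bits[15:10]=0x6: call/J
  imm: (w>>0)&0x3ff=0x4 → #4
  target = base 0xb4d6 + off 0x0a + 2 + imm 4 = 0xb4e6

0xb4e6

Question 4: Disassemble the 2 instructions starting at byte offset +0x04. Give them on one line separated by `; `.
off 0x04: read 60 5a as little → 0x5a60
  top 6b → 0x16 → sum [RR]
  rd: (w>>7)&0x7=0x4 → $4
  rs: (w>>4)&0x7=0x6 → $6
off 0x06: read 04 18 as little → 0x1804
  top 6b → 0x6 → call [J]
  imm: (w>>0)&0x3ff=0x4 → #4

sum $4, $6; call #4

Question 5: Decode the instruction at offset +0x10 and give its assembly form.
[10] 30 b6 → 0xb630
  op=0xb630>>10=0x2d ⇒ lsr (RR)
  rd: (w>>7)&0x7=0x4 → $4
  rs: (w>>4)&0x7=0x3 → $3

lsr $4, $3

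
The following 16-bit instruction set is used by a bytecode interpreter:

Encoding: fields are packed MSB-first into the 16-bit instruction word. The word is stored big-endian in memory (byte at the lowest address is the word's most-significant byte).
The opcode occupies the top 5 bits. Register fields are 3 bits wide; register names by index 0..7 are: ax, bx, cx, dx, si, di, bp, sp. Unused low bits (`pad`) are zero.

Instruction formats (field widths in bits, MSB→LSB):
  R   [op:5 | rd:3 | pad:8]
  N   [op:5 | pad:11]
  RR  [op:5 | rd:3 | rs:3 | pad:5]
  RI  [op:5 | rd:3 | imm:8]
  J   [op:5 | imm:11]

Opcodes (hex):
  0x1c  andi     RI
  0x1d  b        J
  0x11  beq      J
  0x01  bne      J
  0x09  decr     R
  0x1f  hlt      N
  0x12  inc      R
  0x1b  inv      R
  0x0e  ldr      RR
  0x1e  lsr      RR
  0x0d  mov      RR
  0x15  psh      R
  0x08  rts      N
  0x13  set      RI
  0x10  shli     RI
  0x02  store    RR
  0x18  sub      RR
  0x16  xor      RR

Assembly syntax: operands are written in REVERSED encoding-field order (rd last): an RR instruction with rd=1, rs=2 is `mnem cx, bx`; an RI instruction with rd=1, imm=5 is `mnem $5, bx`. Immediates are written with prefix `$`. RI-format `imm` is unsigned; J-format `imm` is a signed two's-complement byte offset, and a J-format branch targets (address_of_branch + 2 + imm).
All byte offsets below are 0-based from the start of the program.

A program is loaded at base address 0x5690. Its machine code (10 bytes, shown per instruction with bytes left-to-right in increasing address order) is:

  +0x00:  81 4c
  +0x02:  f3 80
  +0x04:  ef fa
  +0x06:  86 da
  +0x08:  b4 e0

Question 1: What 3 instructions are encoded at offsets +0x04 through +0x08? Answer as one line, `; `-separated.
[04] ef fa → 0xeffa
  opcode bits[15:11]=0x1d: b/J
  [10:0] imm=2042 (s11→-6) = $-6
[06] 86 da → 0x86da
  opcode bits[15:11]=0x10: shli/RI
  [10:8] rd=6 = bp
  [7:0] imm=218 = $218
[08] b4 e0 → 0xb4e0
  opcode bits[15:11]=0x16: xor/RR
  [10:8] rd=4 = si
  [7:5] rs=7 = sp

b $-6; shli $218, bp; xor sp, si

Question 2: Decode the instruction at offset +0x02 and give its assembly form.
off 0x02: read f3 80 as big → 0xf380
  op=0xf380>>11=0x1e ⇒ lsr (RR)
  [10:8] rd=3 = dx
  [7:5] rs=4 = si

lsr si, dx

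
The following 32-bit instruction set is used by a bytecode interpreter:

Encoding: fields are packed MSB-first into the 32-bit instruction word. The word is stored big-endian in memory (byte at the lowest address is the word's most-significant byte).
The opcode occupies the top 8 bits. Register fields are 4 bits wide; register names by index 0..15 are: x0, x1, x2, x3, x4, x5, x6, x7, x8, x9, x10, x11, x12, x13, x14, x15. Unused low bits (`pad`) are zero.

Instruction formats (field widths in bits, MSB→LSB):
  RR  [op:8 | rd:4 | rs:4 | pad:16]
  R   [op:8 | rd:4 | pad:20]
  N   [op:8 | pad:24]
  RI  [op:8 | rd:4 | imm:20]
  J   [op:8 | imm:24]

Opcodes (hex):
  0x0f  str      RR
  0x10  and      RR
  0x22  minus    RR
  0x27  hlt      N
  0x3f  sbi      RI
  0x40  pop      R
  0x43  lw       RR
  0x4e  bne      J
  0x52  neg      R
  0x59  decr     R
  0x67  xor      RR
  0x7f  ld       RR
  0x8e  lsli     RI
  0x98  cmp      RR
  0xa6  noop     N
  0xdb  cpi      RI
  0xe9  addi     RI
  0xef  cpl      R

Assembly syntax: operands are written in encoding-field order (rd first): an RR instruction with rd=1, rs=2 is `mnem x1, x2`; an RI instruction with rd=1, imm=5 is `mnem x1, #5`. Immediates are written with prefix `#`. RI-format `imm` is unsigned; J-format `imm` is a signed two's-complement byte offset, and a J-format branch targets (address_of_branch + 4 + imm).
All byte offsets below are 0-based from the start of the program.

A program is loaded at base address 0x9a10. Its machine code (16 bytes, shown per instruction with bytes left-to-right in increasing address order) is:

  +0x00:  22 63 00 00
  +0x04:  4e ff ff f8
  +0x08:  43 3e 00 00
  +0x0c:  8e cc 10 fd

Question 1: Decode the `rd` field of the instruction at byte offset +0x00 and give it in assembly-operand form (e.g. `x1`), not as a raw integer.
+0x00: 22 63 00 00 ⇒ word 0x22630000 (big)
  top 8b → 0x22 → minus [RR]
  [23:20] rd=6 = x6
  [19:16] rs=3 = x3

x6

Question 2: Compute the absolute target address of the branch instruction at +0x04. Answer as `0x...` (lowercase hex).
+0x04: 4e ff ff f8 ⇒ word 0x4efffff8 (big)
  op=0x4efffff8>>24=0x4e ⇒ bne (J)
  [23:0] imm=16777208 (s24→-8) = #-8
  target = base 0x9a10 + off 0x04 + 4 + imm -8 = 0x9a10

0x9a10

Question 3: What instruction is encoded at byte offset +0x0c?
[0c] 8e cc 10 fd → 0x8ecc10fd
  opcode bits[31:24]=0x8e: lsli/RI
  [23:20] rd=12 = x12
  [19:0] imm=790781 = #790781

lsli x12, #790781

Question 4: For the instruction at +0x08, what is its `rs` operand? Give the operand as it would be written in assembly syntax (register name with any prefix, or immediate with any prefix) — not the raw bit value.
x14

off 0x08: read 43 3e 00 00 as big → 0x433e0000
  op=0x433e0000>>24=0x43 ⇒ lw (RR)
  rd@[23:20]=0x3 ⇒ x3
  rs@[19:16]=0xe ⇒ x14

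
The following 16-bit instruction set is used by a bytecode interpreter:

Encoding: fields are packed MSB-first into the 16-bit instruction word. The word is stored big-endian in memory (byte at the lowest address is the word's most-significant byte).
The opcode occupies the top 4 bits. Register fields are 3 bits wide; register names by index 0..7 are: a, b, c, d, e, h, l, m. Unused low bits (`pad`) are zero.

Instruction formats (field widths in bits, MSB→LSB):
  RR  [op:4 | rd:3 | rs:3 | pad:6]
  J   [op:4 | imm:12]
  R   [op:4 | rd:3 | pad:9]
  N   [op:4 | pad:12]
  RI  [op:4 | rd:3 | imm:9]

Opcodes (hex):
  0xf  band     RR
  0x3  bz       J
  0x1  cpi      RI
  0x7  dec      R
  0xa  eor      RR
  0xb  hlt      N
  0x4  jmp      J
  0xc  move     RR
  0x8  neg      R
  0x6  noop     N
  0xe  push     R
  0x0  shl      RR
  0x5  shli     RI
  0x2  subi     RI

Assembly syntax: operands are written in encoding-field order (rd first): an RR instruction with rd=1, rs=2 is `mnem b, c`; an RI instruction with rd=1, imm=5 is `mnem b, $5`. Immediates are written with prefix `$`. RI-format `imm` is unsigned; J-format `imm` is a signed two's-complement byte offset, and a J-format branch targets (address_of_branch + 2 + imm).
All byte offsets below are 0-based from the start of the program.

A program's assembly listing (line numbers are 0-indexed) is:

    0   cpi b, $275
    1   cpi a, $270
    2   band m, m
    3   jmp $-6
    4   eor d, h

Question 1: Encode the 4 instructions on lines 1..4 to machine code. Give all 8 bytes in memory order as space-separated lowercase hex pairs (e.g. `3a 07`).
11 0e ff c0 4f fa a7 40

line 1 (cpi): pack op=0x1:4|rd=0:3|imm=270:9 = 0x110e; big→ 11 0e
line 2 (band): pack op=0xf:4|rd=7:3|rs=7:3|pad=0:6 = 0xffc0; big→ ff c0
line 3 (jmp): pack op=0x4:4|imm=-6:12 = 0x4ffa; big→ 4f fa
line 4 (eor): pack op=0xa:4|rd=3:3|rs=5:3|pad=0:6 = 0xa740; big→ a7 40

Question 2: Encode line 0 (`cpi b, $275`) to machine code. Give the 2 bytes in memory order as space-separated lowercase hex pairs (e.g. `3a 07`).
13 13

L0: cpi op=0x1:4|rd=1:3|imm=275:9 ⇒ 0x1313 ⇒ big 13 13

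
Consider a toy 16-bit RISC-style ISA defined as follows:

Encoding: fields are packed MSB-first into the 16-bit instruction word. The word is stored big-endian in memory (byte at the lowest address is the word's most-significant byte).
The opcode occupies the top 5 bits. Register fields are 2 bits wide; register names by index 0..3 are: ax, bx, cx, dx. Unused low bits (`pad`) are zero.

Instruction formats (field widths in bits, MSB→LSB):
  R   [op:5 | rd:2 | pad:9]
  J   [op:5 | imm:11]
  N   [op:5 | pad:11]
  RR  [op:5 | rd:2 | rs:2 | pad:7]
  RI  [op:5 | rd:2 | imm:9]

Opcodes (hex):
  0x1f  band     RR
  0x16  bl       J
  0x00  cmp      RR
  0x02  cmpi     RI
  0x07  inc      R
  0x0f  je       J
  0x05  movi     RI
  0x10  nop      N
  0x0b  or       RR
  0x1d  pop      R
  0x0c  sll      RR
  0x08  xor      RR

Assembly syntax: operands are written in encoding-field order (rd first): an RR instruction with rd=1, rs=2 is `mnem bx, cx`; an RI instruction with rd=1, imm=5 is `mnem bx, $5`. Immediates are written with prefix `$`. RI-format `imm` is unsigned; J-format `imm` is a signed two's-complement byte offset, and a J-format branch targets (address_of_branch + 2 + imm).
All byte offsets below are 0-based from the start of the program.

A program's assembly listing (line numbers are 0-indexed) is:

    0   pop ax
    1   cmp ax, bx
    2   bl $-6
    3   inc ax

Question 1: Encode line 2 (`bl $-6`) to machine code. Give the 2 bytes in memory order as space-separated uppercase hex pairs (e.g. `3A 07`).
B7 FA

2. bl fields op=0x16:5|imm=-6:11 → word b7fah → b7 fa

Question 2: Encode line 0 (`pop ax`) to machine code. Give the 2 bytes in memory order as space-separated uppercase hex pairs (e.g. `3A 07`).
line 0 (pop): pack op=0x1d:5|rd=0:2|pad=0:9 = 0xe800; big→ e8 00

E8 00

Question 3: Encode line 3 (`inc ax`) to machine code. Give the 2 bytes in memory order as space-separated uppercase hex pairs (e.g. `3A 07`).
line 3 (inc): pack op=0x7:5|rd=0:2|pad=0:9 = 0x3800; big→ 38 00

38 00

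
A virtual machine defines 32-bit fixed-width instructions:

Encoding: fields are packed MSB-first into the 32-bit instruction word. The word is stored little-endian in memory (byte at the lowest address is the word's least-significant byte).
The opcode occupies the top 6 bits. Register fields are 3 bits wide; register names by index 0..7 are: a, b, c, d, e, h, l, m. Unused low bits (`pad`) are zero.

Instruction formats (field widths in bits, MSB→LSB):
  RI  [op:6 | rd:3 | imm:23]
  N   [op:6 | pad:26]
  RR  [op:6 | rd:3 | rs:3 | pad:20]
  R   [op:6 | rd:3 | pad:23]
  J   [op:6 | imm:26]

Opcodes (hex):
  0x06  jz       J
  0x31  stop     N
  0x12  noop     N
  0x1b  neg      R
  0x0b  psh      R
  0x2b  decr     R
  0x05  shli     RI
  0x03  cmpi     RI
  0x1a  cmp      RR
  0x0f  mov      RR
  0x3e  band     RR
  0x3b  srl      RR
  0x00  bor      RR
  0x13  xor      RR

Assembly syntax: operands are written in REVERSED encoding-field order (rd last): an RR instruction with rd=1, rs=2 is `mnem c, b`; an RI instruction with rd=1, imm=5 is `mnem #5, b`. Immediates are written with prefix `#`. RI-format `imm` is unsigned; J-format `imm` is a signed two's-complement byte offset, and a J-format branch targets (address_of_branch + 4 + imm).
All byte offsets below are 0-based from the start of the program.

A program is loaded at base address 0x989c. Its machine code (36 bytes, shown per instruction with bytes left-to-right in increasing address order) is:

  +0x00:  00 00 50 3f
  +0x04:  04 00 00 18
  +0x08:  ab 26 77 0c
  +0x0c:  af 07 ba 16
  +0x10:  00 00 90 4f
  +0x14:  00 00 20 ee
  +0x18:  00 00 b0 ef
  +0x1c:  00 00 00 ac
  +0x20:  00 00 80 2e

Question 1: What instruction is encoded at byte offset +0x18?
srl d, m

[18] 00 00 b0 ef → 0xefb00000
  opcode bits[31:26]=0x3b: srl/RR
  rd@[25:23]=0x7 ⇒ m
  rs@[22:20]=0x3 ⇒ d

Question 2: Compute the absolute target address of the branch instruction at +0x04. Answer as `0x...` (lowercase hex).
0x98a8

off 0x04: read 04 00 00 18 as little → 0x18000004
  top 6b → 0x6 → jz [J]
  [25:0] imm=4 = #4
  target = base 0x989c + off 0x04 + 4 + imm 4 = 0x98a8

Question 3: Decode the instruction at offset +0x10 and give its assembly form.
xor b, m

off 0x10: read 00 00 90 4f as little → 0x4f900000
  op=0x4f900000>>26=0x13 ⇒ xor (RR)
  rd@[25:23]=0x7 ⇒ m
  rs@[22:20]=0x1 ⇒ b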